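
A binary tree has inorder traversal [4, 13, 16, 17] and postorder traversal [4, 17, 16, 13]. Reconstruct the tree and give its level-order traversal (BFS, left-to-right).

Inorder:   [4, 13, 16, 17]
Postorder: [4, 17, 16, 13]
Algorithm: postorder visits root last, so walk postorder right-to-left;
each value is the root of the current inorder slice — split it at that
value, recurse on the right subtree first, then the left.
Recursive splits:
  root=13; inorder splits into left=[4], right=[16, 17]
  root=16; inorder splits into left=[], right=[17]
  root=17; inorder splits into left=[], right=[]
  root=4; inorder splits into left=[], right=[]
Reconstructed level-order: [13, 4, 16, 17]


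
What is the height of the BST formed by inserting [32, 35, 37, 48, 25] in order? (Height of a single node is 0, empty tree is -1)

Insertion order: [32, 35, 37, 48, 25]
Tree (level-order array): [32, 25, 35, None, None, None, 37, None, 48]
Compute height bottom-up (empty subtree = -1):
  height(25) = 1 + max(-1, -1) = 0
  height(48) = 1 + max(-1, -1) = 0
  height(37) = 1 + max(-1, 0) = 1
  height(35) = 1 + max(-1, 1) = 2
  height(32) = 1 + max(0, 2) = 3
Height = 3


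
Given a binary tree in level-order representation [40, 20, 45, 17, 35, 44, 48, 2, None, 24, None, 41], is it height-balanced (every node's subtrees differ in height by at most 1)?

Tree (level-order array): [40, 20, 45, 17, 35, 44, 48, 2, None, 24, None, 41]
Definition: a tree is height-balanced if, at every node, |h(left) - h(right)| <= 1 (empty subtree has height -1).
Bottom-up per-node check:
  node 2: h_left=-1, h_right=-1, diff=0 [OK], height=0
  node 17: h_left=0, h_right=-1, diff=1 [OK], height=1
  node 24: h_left=-1, h_right=-1, diff=0 [OK], height=0
  node 35: h_left=0, h_right=-1, diff=1 [OK], height=1
  node 20: h_left=1, h_right=1, diff=0 [OK], height=2
  node 41: h_left=-1, h_right=-1, diff=0 [OK], height=0
  node 44: h_left=0, h_right=-1, diff=1 [OK], height=1
  node 48: h_left=-1, h_right=-1, diff=0 [OK], height=0
  node 45: h_left=1, h_right=0, diff=1 [OK], height=2
  node 40: h_left=2, h_right=2, diff=0 [OK], height=3
All nodes satisfy the balance condition.
Result: Balanced


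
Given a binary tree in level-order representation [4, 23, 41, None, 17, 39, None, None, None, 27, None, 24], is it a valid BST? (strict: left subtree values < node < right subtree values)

Level-order array: [4, 23, 41, None, 17, 39, None, None, None, 27, None, 24]
Validate using subtree bounds (lo, hi): at each node, require lo < value < hi,
then recurse left with hi=value and right with lo=value.
Preorder trace (stopping at first violation):
  at node 4 with bounds (-inf, +inf): OK
  at node 23 with bounds (-inf, 4): VIOLATION
Node 23 violates its bound: not (-inf < 23 < 4).
Result: Not a valid BST


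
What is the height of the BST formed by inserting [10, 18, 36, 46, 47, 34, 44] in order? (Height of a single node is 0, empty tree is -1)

Insertion order: [10, 18, 36, 46, 47, 34, 44]
Tree (level-order array): [10, None, 18, None, 36, 34, 46, None, None, 44, 47]
Compute height bottom-up (empty subtree = -1):
  height(34) = 1 + max(-1, -1) = 0
  height(44) = 1 + max(-1, -1) = 0
  height(47) = 1 + max(-1, -1) = 0
  height(46) = 1 + max(0, 0) = 1
  height(36) = 1 + max(0, 1) = 2
  height(18) = 1 + max(-1, 2) = 3
  height(10) = 1 + max(-1, 3) = 4
Height = 4


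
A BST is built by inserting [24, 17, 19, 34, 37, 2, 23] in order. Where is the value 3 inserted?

Starting tree (level order): [24, 17, 34, 2, 19, None, 37, None, None, None, 23]
Insertion path: 24 -> 17 -> 2
Result: insert 3 as right child of 2
Final tree (level order): [24, 17, 34, 2, 19, None, 37, None, 3, None, 23]


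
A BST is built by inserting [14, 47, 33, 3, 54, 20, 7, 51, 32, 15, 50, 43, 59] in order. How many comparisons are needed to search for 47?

Search path for 47: 14 -> 47
Found: True
Comparisons: 2


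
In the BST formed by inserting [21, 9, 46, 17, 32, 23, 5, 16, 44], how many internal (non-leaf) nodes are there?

Tree built from: [21, 9, 46, 17, 32, 23, 5, 16, 44]
Tree (level-order array): [21, 9, 46, 5, 17, 32, None, None, None, 16, None, 23, 44]
Rule: An internal node has at least one child.
Per-node child counts:
  node 21: 2 child(ren)
  node 9: 2 child(ren)
  node 5: 0 child(ren)
  node 17: 1 child(ren)
  node 16: 0 child(ren)
  node 46: 1 child(ren)
  node 32: 2 child(ren)
  node 23: 0 child(ren)
  node 44: 0 child(ren)
Matching nodes: [21, 9, 17, 46, 32]
Count of internal (non-leaf) nodes: 5


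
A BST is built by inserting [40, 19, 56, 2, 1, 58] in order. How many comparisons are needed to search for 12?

Search path for 12: 40 -> 19 -> 2
Found: False
Comparisons: 3


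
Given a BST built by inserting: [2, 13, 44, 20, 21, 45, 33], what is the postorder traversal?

Tree insertion order: [2, 13, 44, 20, 21, 45, 33]
Tree (level-order array): [2, None, 13, None, 44, 20, 45, None, 21, None, None, None, 33]
Postorder traversal: [33, 21, 20, 45, 44, 13, 2]


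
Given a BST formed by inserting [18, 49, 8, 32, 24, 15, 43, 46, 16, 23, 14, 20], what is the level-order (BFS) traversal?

Tree insertion order: [18, 49, 8, 32, 24, 15, 43, 46, 16, 23, 14, 20]
Tree (level-order array): [18, 8, 49, None, 15, 32, None, 14, 16, 24, 43, None, None, None, None, 23, None, None, 46, 20]
BFS from the root, enqueuing left then right child of each popped node:
  queue [18] -> pop 18, enqueue [8, 49], visited so far: [18]
  queue [8, 49] -> pop 8, enqueue [15], visited so far: [18, 8]
  queue [49, 15] -> pop 49, enqueue [32], visited so far: [18, 8, 49]
  queue [15, 32] -> pop 15, enqueue [14, 16], visited so far: [18, 8, 49, 15]
  queue [32, 14, 16] -> pop 32, enqueue [24, 43], visited so far: [18, 8, 49, 15, 32]
  queue [14, 16, 24, 43] -> pop 14, enqueue [none], visited so far: [18, 8, 49, 15, 32, 14]
  queue [16, 24, 43] -> pop 16, enqueue [none], visited so far: [18, 8, 49, 15, 32, 14, 16]
  queue [24, 43] -> pop 24, enqueue [23], visited so far: [18, 8, 49, 15, 32, 14, 16, 24]
  queue [43, 23] -> pop 43, enqueue [46], visited so far: [18, 8, 49, 15, 32, 14, 16, 24, 43]
  queue [23, 46] -> pop 23, enqueue [20], visited so far: [18, 8, 49, 15, 32, 14, 16, 24, 43, 23]
  queue [46, 20] -> pop 46, enqueue [none], visited so far: [18, 8, 49, 15, 32, 14, 16, 24, 43, 23, 46]
  queue [20] -> pop 20, enqueue [none], visited so far: [18, 8, 49, 15, 32, 14, 16, 24, 43, 23, 46, 20]
Result: [18, 8, 49, 15, 32, 14, 16, 24, 43, 23, 46, 20]


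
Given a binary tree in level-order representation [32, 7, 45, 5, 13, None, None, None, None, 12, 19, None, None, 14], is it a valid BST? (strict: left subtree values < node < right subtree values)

Level-order array: [32, 7, 45, 5, 13, None, None, None, None, 12, 19, None, None, 14]
Validate using subtree bounds (lo, hi): at each node, require lo < value < hi,
then recurse left with hi=value and right with lo=value.
Preorder trace (stopping at first violation):
  at node 32 with bounds (-inf, +inf): OK
  at node 7 with bounds (-inf, 32): OK
  at node 5 with bounds (-inf, 7): OK
  at node 13 with bounds (7, 32): OK
  at node 12 with bounds (7, 13): OK
  at node 19 with bounds (13, 32): OK
  at node 14 with bounds (13, 19): OK
  at node 45 with bounds (32, +inf): OK
No violation found at any node.
Result: Valid BST


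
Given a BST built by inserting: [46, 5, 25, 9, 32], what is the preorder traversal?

Tree insertion order: [46, 5, 25, 9, 32]
Tree (level-order array): [46, 5, None, None, 25, 9, 32]
Preorder traversal: [46, 5, 25, 9, 32]


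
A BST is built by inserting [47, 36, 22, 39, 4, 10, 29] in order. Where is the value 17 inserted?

Starting tree (level order): [47, 36, None, 22, 39, 4, 29, None, None, None, 10]
Insertion path: 47 -> 36 -> 22 -> 4 -> 10
Result: insert 17 as right child of 10
Final tree (level order): [47, 36, None, 22, 39, 4, 29, None, None, None, 10, None, None, None, 17]


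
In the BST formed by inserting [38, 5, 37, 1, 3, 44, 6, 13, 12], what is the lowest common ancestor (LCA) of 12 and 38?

Tree insertion order: [38, 5, 37, 1, 3, 44, 6, 13, 12]
Tree (level-order array): [38, 5, 44, 1, 37, None, None, None, 3, 6, None, None, None, None, 13, 12]
In a BST, the LCA of p=12, q=38 is the first node v on the
root-to-leaf path with p <= v <= q (go left if both < v, right if both > v).
Walk from root:
  at 38: 12 <= 38 <= 38, this is the LCA
LCA = 38


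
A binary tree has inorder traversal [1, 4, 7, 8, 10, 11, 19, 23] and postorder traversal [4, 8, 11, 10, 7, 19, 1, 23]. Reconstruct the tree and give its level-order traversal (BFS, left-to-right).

Inorder:   [1, 4, 7, 8, 10, 11, 19, 23]
Postorder: [4, 8, 11, 10, 7, 19, 1, 23]
Algorithm: postorder visits root last, so walk postorder right-to-left;
each value is the root of the current inorder slice — split it at that
value, recurse on the right subtree first, then the left.
Recursive splits:
  root=23; inorder splits into left=[1, 4, 7, 8, 10, 11, 19], right=[]
  root=1; inorder splits into left=[], right=[4, 7, 8, 10, 11, 19]
  root=19; inorder splits into left=[4, 7, 8, 10, 11], right=[]
  root=7; inorder splits into left=[4], right=[8, 10, 11]
  root=10; inorder splits into left=[8], right=[11]
  root=11; inorder splits into left=[], right=[]
  root=8; inorder splits into left=[], right=[]
  root=4; inorder splits into left=[], right=[]
Reconstructed level-order: [23, 1, 19, 7, 4, 10, 8, 11]


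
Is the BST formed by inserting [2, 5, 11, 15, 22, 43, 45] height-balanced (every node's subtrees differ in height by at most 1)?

Tree (level-order array): [2, None, 5, None, 11, None, 15, None, 22, None, 43, None, 45]
Definition: a tree is height-balanced if, at every node, |h(left) - h(right)| <= 1 (empty subtree has height -1).
Bottom-up per-node check:
  node 45: h_left=-1, h_right=-1, diff=0 [OK], height=0
  node 43: h_left=-1, h_right=0, diff=1 [OK], height=1
  node 22: h_left=-1, h_right=1, diff=2 [FAIL (|-1-1|=2 > 1)], height=2
  node 15: h_left=-1, h_right=2, diff=3 [FAIL (|-1-2|=3 > 1)], height=3
  node 11: h_left=-1, h_right=3, diff=4 [FAIL (|-1-3|=4 > 1)], height=4
  node 5: h_left=-1, h_right=4, diff=5 [FAIL (|-1-4|=5 > 1)], height=5
  node 2: h_left=-1, h_right=5, diff=6 [FAIL (|-1-5|=6 > 1)], height=6
Node 22 violates the condition: |-1 - 1| = 2 > 1.
Result: Not balanced


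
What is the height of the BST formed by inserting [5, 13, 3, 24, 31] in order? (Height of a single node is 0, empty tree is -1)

Insertion order: [5, 13, 3, 24, 31]
Tree (level-order array): [5, 3, 13, None, None, None, 24, None, 31]
Compute height bottom-up (empty subtree = -1):
  height(3) = 1 + max(-1, -1) = 0
  height(31) = 1 + max(-1, -1) = 0
  height(24) = 1 + max(-1, 0) = 1
  height(13) = 1 + max(-1, 1) = 2
  height(5) = 1 + max(0, 2) = 3
Height = 3


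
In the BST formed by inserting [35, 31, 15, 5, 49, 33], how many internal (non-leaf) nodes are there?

Tree built from: [35, 31, 15, 5, 49, 33]
Tree (level-order array): [35, 31, 49, 15, 33, None, None, 5]
Rule: An internal node has at least one child.
Per-node child counts:
  node 35: 2 child(ren)
  node 31: 2 child(ren)
  node 15: 1 child(ren)
  node 5: 0 child(ren)
  node 33: 0 child(ren)
  node 49: 0 child(ren)
Matching nodes: [35, 31, 15]
Count of internal (non-leaf) nodes: 3


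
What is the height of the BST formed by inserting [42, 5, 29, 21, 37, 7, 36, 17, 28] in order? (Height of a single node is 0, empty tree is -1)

Insertion order: [42, 5, 29, 21, 37, 7, 36, 17, 28]
Tree (level-order array): [42, 5, None, None, 29, 21, 37, 7, 28, 36, None, None, 17]
Compute height bottom-up (empty subtree = -1):
  height(17) = 1 + max(-1, -1) = 0
  height(7) = 1 + max(-1, 0) = 1
  height(28) = 1 + max(-1, -1) = 0
  height(21) = 1 + max(1, 0) = 2
  height(36) = 1 + max(-1, -1) = 0
  height(37) = 1 + max(0, -1) = 1
  height(29) = 1 + max(2, 1) = 3
  height(5) = 1 + max(-1, 3) = 4
  height(42) = 1 + max(4, -1) = 5
Height = 5


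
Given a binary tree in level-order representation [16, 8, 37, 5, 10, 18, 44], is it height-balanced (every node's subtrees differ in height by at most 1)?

Tree (level-order array): [16, 8, 37, 5, 10, 18, 44]
Definition: a tree is height-balanced if, at every node, |h(left) - h(right)| <= 1 (empty subtree has height -1).
Bottom-up per-node check:
  node 5: h_left=-1, h_right=-1, diff=0 [OK], height=0
  node 10: h_left=-1, h_right=-1, diff=0 [OK], height=0
  node 8: h_left=0, h_right=0, diff=0 [OK], height=1
  node 18: h_left=-1, h_right=-1, diff=0 [OK], height=0
  node 44: h_left=-1, h_right=-1, diff=0 [OK], height=0
  node 37: h_left=0, h_right=0, diff=0 [OK], height=1
  node 16: h_left=1, h_right=1, diff=0 [OK], height=2
All nodes satisfy the balance condition.
Result: Balanced


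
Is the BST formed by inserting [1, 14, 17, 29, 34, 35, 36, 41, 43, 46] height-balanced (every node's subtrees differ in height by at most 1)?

Tree (level-order array): [1, None, 14, None, 17, None, 29, None, 34, None, 35, None, 36, None, 41, None, 43, None, 46]
Definition: a tree is height-balanced if, at every node, |h(left) - h(right)| <= 1 (empty subtree has height -1).
Bottom-up per-node check:
  node 46: h_left=-1, h_right=-1, diff=0 [OK], height=0
  node 43: h_left=-1, h_right=0, diff=1 [OK], height=1
  node 41: h_left=-1, h_right=1, diff=2 [FAIL (|-1-1|=2 > 1)], height=2
  node 36: h_left=-1, h_right=2, diff=3 [FAIL (|-1-2|=3 > 1)], height=3
  node 35: h_left=-1, h_right=3, diff=4 [FAIL (|-1-3|=4 > 1)], height=4
  node 34: h_left=-1, h_right=4, diff=5 [FAIL (|-1-4|=5 > 1)], height=5
  node 29: h_left=-1, h_right=5, diff=6 [FAIL (|-1-5|=6 > 1)], height=6
  node 17: h_left=-1, h_right=6, diff=7 [FAIL (|-1-6|=7 > 1)], height=7
  node 14: h_left=-1, h_right=7, diff=8 [FAIL (|-1-7|=8 > 1)], height=8
  node 1: h_left=-1, h_right=8, diff=9 [FAIL (|-1-8|=9 > 1)], height=9
Node 41 violates the condition: |-1 - 1| = 2 > 1.
Result: Not balanced


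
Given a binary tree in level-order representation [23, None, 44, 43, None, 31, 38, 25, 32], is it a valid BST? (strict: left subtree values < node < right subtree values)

Level-order array: [23, None, 44, 43, None, 31, 38, 25, 32]
Validate using subtree bounds (lo, hi): at each node, require lo < value < hi,
then recurse left with hi=value and right with lo=value.
Preorder trace (stopping at first violation):
  at node 23 with bounds (-inf, +inf): OK
  at node 44 with bounds (23, +inf): OK
  at node 43 with bounds (23, 44): OK
  at node 31 with bounds (23, 43): OK
  at node 25 with bounds (23, 31): OK
  at node 32 with bounds (31, 43): OK
  at node 38 with bounds (43, 44): VIOLATION
Node 38 violates its bound: not (43 < 38 < 44).
Result: Not a valid BST


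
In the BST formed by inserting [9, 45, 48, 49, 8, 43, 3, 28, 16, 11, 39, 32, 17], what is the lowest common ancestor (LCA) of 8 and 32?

Tree insertion order: [9, 45, 48, 49, 8, 43, 3, 28, 16, 11, 39, 32, 17]
Tree (level-order array): [9, 8, 45, 3, None, 43, 48, None, None, 28, None, None, 49, 16, 39, None, None, 11, 17, 32]
In a BST, the LCA of p=8, q=32 is the first node v on the
root-to-leaf path with p <= v <= q (go left if both < v, right if both > v).
Walk from root:
  at 9: 8 <= 9 <= 32, this is the LCA
LCA = 9


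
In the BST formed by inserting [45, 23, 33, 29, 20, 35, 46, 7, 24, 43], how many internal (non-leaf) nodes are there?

Tree built from: [45, 23, 33, 29, 20, 35, 46, 7, 24, 43]
Tree (level-order array): [45, 23, 46, 20, 33, None, None, 7, None, 29, 35, None, None, 24, None, None, 43]
Rule: An internal node has at least one child.
Per-node child counts:
  node 45: 2 child(ren)
  node 23: 2 child(ren)
  node 20: 1 child(ren)
  node 7: 0 child(ren)
  node 33: 2 child(ren)
  node 29: 1 child(ren)
  node 24: 0 child(ren)
  node 35: 1 child(ren)
  node 43: 0 child(ren)
  node 46: 0 child(ren)
Matching nodes: [45, 23, 20, 33, 29, 35]
Count of internal (non-leaf) nodes: 6


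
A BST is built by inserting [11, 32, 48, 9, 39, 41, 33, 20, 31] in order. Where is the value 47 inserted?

Starting tree (level order): [11, 9, 32, None, None, 20, 48, None, 31, 39, None, None, None, 33, 41]
Insertion path: 11 -> 32 -> 48 -> 39 -> 41
Result: insert 47 as right child of 41
Final tree (level order): [11, 9, 32, None, None, 20, 48, None, 31, 39, None, None, None, 33, 41, None, None, None, 47]


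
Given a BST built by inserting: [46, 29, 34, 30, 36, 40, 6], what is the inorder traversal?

Tree insertion order: [46, 29, 34, 30, 36, 40, 6]
Tree (level-order array): [46, 29, None, 6, 34, None, None, 30, 36, None, None, None, 40]
Inorder traversal: [6, 29, 30, 34, 36, 40, 46]


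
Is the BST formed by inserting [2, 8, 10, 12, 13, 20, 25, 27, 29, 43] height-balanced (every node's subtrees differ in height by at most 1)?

Tree (level-order array): [2, None, 8, None, 10, None, 12, None, 13, None, 20, None, 25, None, 27, None, 29, None, 43]
Definition: a tree is height-balanced if, at every node, |h(left) - h(right)| <= 1 (empty subtree has height -1).
Bottom-up per-node check:
  node 43: h_left=-1, h_right=-1, diff=0 [OK], height=0
  node 29: h_left=-1, h_right=0, diff=1 [OK], height=1
  node 27: h_left=-1, h_right=1, diff=2 [FAIL (|-1-1|=2 > 1)], height=2
  node 25: h_left=-1, h_right=2, diff=3 [FAIL (|-1-2|=3 > 1)], height=3
  node 20: h_left=-1, h_right=3, diff=4 [FAIL (|-1-3|=4 > 1)], height=4
  node 13: h_left=-1, h_right=4, diff=5 [FAIL (|-1-4|=5 > 1)], height=5
  node 12: h_left=-1, h_right=5, diff=6 [FAIL (|-1-5|=6 > 1)], height=6
  node 10: h_left=-1, h_right=6, diff=7 [FAIL (|-1-6|=7 > 1)], height=7
  node 8: h_left=-1, h_right=7, diff=8 [FAIL (|-1-7|=8 > 1)], height=8
  node 2: h_left=-1, h_right=8, diff=9 [FAIL (|-1-8|=9 > 1)], height=9
Node 27 violates the condition: |-1 - 1| = 2 > 1.
Result: Not balanced


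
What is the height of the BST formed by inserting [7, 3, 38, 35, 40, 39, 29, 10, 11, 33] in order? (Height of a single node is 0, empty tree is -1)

Insertion order: [7, 3, 38, 35, 40, 39, 29, 10, 11, 33]
Tree (level-order array): [7, 3, 38, None, None, 35, 40, 29, None, 39, None, 10, 33, None, None, None, 11]
Compute height bottom-up (empty subtree = -1):
  height(3) = 1 + max(-1, -1) = 0
  height(11) = 1 + max(-1, -1) = 0
  height(10) = 1 + max(-1, 0) = 1
  height(33) = 1 + max(-1, -1) = 0
  height(29) = 1 + max(1, 0) = 2
  height(35) = 1 + max(2, -1) = 3
  height(39) = 1 + max(-1, -1) = 0
  height(40) = 1 + max(0, -1) = 1
  height(38) = 1 + max(3, 1) = 4
  height(7) = 1 + max(0, 4) = 5
Height = 5


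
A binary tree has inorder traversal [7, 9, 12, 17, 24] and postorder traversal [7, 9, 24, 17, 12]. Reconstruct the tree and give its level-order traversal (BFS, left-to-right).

Inorder:   [7, 9, 12, 17, 24]
Postorder: [7, 9, 24, 17, 12]
Algorithm: postorder visits root last, so walk postorder right-to-left;
each value is the root of the current inorder slice — split it at that
value, recurse on the right subtree first, then the left.
Recursive splits:
  root=12; inorder splits into left=[7, 9], right=[17, 24]
  root=17; inorder splits into left=[], right=[24]
  root=24; inorder splits into left=[], right=[]
  root=9; inorder splits into left=[7], right=[]
  root=7; inorder splits into left=[], right=[]
Reconstructed level-order: [12, 9, 17, 7, 24]


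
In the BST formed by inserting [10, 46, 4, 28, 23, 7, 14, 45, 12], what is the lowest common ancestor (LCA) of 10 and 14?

Tree insertion order: [10, 46, 4, 28, 23, 7, 14, 45, 12]
Tree (level-order array): [10, 4, 46, None, 7, 28, None, None, None, 23, 45, 14, None, None, None, 12]
In a BST, the LCA of p=10, q=14 is the first node v on the
root-to-leaf path with p <= v <= q (go left if both < v, right if both > v).
Walk from root:
  at 10: 10 <= 10 <= 14, this is the LCA
LCA = 10


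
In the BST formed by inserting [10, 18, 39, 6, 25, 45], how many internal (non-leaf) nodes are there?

Tree built from: [10, 18, 39, 6, 25, 45]
Tree (level-order array): [10, 6, 18, None, None, None, 39, 25, 45]
Rule: An internal node has at least one child.
Per-node child counts:
  node 10: 2 child(ren)
  node 6: 0 child(ren)
  node 18: 1 child(ren)
  node 39: 2 child(ren)
  node 25: 0 child(ren)
  node 45: 0 child(ren)
Matching nodes: [10, 18, 39]
Count of internal (non-leaf) nodes: 3


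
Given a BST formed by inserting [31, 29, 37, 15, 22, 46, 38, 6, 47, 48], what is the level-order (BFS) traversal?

Tree insertion order: [31, 29, 37, 15, 22, 46, 38, 6, 47, 48]
Tree (level-order array): [31, 29, 37, 15, None, None, 46, 6, 22, 38, 47, None, None, None, None, None, None, None, 48]
BFS from the root, enqueuing left then right child of each popped node:
  queue [31] -> pop 31, enqueue [29, 37], visited so far: [31]
  queue [29, 37] -> pop 29, enqueue [15], visited so far: [31, 29]
  queue [37, 15] -> pop 37, enqueue [46], visited so far: [31, 29, 37]
  queue [15, 46] -> pop 15, enqueue [6, 22], visited so far: [31, 29, 37, 15]
  queue [46, 6, 22] -> pop 46, enqueue [38, 47], visited so far: [31, 29, 37, 15, 46]
  queue [6, 22, 38, 47] -> pop 6, enqueue [none], visited so far: [31, 29, 37, 15, 46, 6]
  queue [22, 38, 47] -> pop 22, enqueue [none], visited so far: [31, 29, 37, 15, 46, 6, 22]
  queue [38, 47] -> pop 38, enqueue [none], visited so far: [31, 29, 37, 15, 46, 6, 22, 38]
  queue [47] -> pop 47, enqueue [48], visited so far: [31, 29, 37, 15, 46, 6, 22, 38, 47]
  queue [48] -> pop 48, enqueue [none], visited so far: [31, 29, 37, 15, 46, 6, 22, 38, 47, 48]
Result: [31, 29, 37, 15, 46, 6, 22, 38, 47, 48]


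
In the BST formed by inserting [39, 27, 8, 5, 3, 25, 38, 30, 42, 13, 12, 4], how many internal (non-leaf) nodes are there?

Tree built from: [39, 27, 8, 5, 3, 25, 38, 30, 42, 13, 12, 4]
Tree (level-order array): [39, 27, 42, 8, 38, None, None, 5, 25, 30, None, 3, None, 13, None, None, None, None, 4, 12]
Rule: An internal node has at least one child.
Per-node child counts:
  node 39: 2 child(ren)
  node 27: 2 child(ren)
  node 8: 2 child(ren)
  node 5: 1 child(ren)
  node 3: 1 child(ren)
  node 4: 0 child(ren)
  node 25: 1 child(ren)
  node 13: 1 child(ren)
  node 12: 0 child(ren)
  node 38: 1 child(ren)
  node 30: 0 child(ren)
  node 42: 0 child(ren)
Matching nodes: [39, 27, 8, 5, 3, 25, 13, 38]
Count of internal (non-leaf) nodes: 8


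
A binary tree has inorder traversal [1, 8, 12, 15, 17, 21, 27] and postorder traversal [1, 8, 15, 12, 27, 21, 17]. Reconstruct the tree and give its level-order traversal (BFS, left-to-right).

Inorder:   [1, 8, 12, 15, 17, 21, 27]
Postorder: [1, 8, 15, 12, 27, 21, 17]
Algorithm: postorder visits root last, so walk postorder right-to-left;
each value is the root of the current inorder slice — split it at that
value, recurse on the right subtree first, then the left.
Recursive splits:
  root=17; inorder splits into left=[1, 8, 12, 15], right=[21, 27]
  root=21; inorder splits into left=[], right=[27]
  root=27; inorder splits into left=[], right=[]
  root=12; inorder splits into left=[1, 8], right=[15]
  root=15; inorder splits into left=[], right=[]
  root=8; inorder splits into left=[1], right=[]
  root=1; inorder splits into left=[], right=[]
Reconstructed level-order: [17, 12, 21, 8, 15, 27, 1]


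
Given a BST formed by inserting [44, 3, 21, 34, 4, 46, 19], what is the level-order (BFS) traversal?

Tree insertion order: [44, 3, 21, 34, 4, 46, 19]
Tree (level-order array): [44, 3, 46, None, 21, None, None, 4, 34, None, 19]
BFS from the root, enqueuing left then right child of each popped node:
  queue [44] -> pop 44, enqueue [3, 46], visited so far: [44]
  queue [3, 46] -> pop 3, enqueue [21], visited so far: [44, 3]
  queue [46, 21] -> pop 46, enqueue [none], visited so far: [44, 3, 46]
  queue [21] -> pop 21, enqueue [4, 34], visited so far: [44, 3, 46, 21]
  queue [4, 34] -> pop 4, enqueue [19], visited so far: [44, 3, 46, 21, 4]
  queue [34, 19] -> pop 34, enqueue [none], visited so far: [44, 3, 46, 21, 4, 34]
  queue [19] -> pop 19, enqueue [none], visited so far: [44, 3, 46, 21, 4, 34, 19]
Result: [44, 3, 46, 21, 4, 34, 19]


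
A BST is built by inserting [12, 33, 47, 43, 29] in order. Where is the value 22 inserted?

Starting tree (level order): [12, None, 33, 29, 47, None, None, 43]
Insertion path: 12 -> 33 -> 29
Result: insert 22 as left child of 29
Final tree (level order): [12, None, 33, 29, 47, 22, None, 43]


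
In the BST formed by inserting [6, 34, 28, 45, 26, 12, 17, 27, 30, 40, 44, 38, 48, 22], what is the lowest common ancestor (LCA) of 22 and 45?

Tree insertion order: [6, 34, 28, 45, 26, 12, 17, 27, 30, 40, 44, 38, 48, 22]
Tree (level-order array): [6, None, 34, 28, 45, 26, 30, 40, 48, 12, 27, None, None, 38, 44, None, None, None, 17, None, None, None, None, None, None, None, 22]
In a BST, the LCA of p=22, q=45 is the first node v on the
root-to-leaf path with p <= v <= q (go left if both < v, right if both > v).
Walk from root:
  at 6: both 22 and 45 > 6, go right
  at 34: 22 <= 34 <= 45, this is the LCA
LCA = 34


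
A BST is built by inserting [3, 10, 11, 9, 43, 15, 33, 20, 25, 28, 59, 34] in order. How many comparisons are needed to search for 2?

Search path for 2: 3
Found: False
Comparisons: 1


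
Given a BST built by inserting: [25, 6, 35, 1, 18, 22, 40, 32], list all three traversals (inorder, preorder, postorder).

Tree insertion order: [25, 6, 35, 1, 18, 22, 40, 32]
Tree (level-order array): [25, 6, 35, 1, 18, 32, 40, None, None, None, 22]
Inorder (L, root, R): [1, 6, 18, 22, 25, 32, 35, 40]
Preorder (root, L, R): [25, 6, 1, 18, 22, 35, 32, 40]
Postorder (L, R, root): [1, 22, 18, 6, 32, 40, 35, 25]


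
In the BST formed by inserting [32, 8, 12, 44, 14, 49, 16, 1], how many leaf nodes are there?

Tree built from: [32, 8, 12, 44, 14, 49, 16, 1]
Tree (level-order array): [32, 8, 44, 1, 12, None, 49, None, None, None, 14, None, None, None, 16]
Rule: A leaf has 0 children.
Per-node child counts:
  node 32: 2 child(ren)
  node 8: 2 child(ren)
  node 1: 0 child(ren)
  node 12: 1 child(ren)
  node 14: 1 child(ren)
  node 16: 0 child(ren)
  node 44: 1 child(ren)
  node 49: 0 child(ren)
Matching nodes: [1, 16, 49]
Count of leaf nodes: 3


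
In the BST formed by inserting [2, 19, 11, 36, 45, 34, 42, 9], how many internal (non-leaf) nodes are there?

Tree built from: [2, 19, 11, 36, 45, 34, 42, 9]
Tree (level-order array): [2, None, 19, 11, 36, 9, None, 34, 45, None, None, None, None, 42]
Rule: An internal node has at least one child.
Per-node child counts:
  node 2: 1 child(ren)
  node 19: 2 child(ren)
  node 11: 1 child(ren)
  node 9: 0 child(ren)
  node 36: 2 child(ren)
  node 34: 0 child(ren)
  node 45: 1 child(ren)
  node 42: 0 child(ren)
Matching nodes: [2, 19, 11, 36, 45]
Count of internal (non-leaf) nodes: 5


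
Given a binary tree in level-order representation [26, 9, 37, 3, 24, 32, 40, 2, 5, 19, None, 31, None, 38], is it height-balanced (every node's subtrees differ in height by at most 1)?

Tree (level-order array): [26, 9, 37, 3, 24, 32, 40, 2, 5, 19, None, 31, None, 38]
Definition: a tree is height-balanced if, at every node, |h(left) - h(right)| <= 1 (empty subtree has height -1).
Bottom-up per-node check:
  node 2: h_left=-1, h_right=-1, diff=0 [OK], height=0
  node 5: h_left=-1, h_right=-1, diff=0 [OK], height=0
  node 3: h_left=0, h_right=0, diff=0 [OK], height=1
  node 19: h_left=-1, h_right=-1, diff=0 [OK], height=0
  node 24: h_left=0, h_right=-1, diff=1 [OK], height=1
  node 9: h_left=1, h_right=1, diff=0 [OK], height=2
  node 31: h_left=-1, h_right=-1, diff=0 [OK], height=0
  node 32: h_left=0, h_right=-1, diff=1 [OK], height=1
  node 38: h_left=-1, h_right=-1, diff=0 [OK], height=0
  node 40: h_left=0, h_right=-1, diff=1 [OK], height=1
  node 37: h_left=1, h_right=1, diff=0 [OK], height=2
  node 26: h_left=2, h_right=2, diff=0 [OK], height=3
All nodes satisfy the balance condition.
Result: Balanced


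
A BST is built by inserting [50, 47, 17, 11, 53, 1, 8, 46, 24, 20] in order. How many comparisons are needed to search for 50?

Search path for 50: 50
Found: True
Comparisons: 1


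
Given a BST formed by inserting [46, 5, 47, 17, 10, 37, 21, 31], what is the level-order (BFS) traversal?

Tree insertion order: [46, 5, 47, 17, 10, 37, 21, 31]
Tree (level-order array): [46, 5, 47, None, 17, None, None, 10, 37, None, None, 21, None, None, 31]
BFS from the root, enqueuing left then right child of each popped node:
  queue [46] -> pop 46, enqueue [5, 47], visited so far: [46]
  queue [5, 47] -> pop 5, enqueue [17], visited so far: [46, 5]
  queue [47, 17] -> pop 47, enqueue [none], visited so far: [46, 5, 47]
  queue [17] -> pop 17, enqueue [10, 37], visited so far: [46, 5, 47, 17]
  queue [10, 37] -> pop 10, enqueue [none], visited so far: [46, 5, 47, 17, 10]
  queue [37] -> pop 37, enqueue [21], visited so far: [46, 5, 47, 17, 10, 37]
  queue [21] -> pop 21, enqueue [31], visited so far: [46, 5, 47, 17, 10, 37, 21]
  queue [31] -> pop 31, enqueue [none], visited so far: [46, 5, 47, 17, 10, 37, 21, 31]
Result: [46, 5, 47, 17, 10, 37, 21, 31]


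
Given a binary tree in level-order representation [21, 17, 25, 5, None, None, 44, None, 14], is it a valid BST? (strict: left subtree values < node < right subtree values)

Level-order array: [21, 17, 25, 5, None, None, 44, None, 14]
Validate using subtree bounds (lo, hi): at each node, require lo < value < hi,
then recurse left with hi=value and right with lo=value.
Preorder trace (stopping at first violation):
  at node 21 with bounds (-inf, +inf): OK
  at node 17 with bounds (-inf, 21): OK
  at node 5 with bounds (-inf, 17): OK
  at node 14 with bounds (5, 17): OK
  at node 25 with bounds (21, +inf): OK
  at node 44 with bounds (25, +inf): OK
No violation found at any node.
Result: Valid BST


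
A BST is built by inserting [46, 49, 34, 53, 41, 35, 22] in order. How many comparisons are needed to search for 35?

Search path for 35: 46 -> 34 -> 41 -> 35
Found: True
Comparisons: 4


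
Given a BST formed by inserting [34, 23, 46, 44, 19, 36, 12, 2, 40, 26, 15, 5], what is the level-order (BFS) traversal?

Tree insertion order: [34, 23, 46, 44, 19, 36, 12, 2, 40, 26, 15, 5]
Tree (level-order array): [34, 23, 46, 19, 26, 44, None, 12, None, None, None, 36, None, 2, 15, None, 40, None, 5]
BFS from the root, enqueuing left then right child of each popped node:
  queue [34] -> pop 34, enqueue [23, 46], visited so far: [34]
  queue [23, 46] -> pop 23, enqueue [19, 26], visited so far: [34, 23]
  queue [46, 19, 26] -> pop 46, enqueue [44], visited so far: [34, 23, 46]
  queue [19, 26, 44] -> pop 19, enqueue [12], visited so far: [34, 23, 46, 19]
  queue [26, 44, 12] -> pop 26, enqueue [none], visited so far: [34, 23, 46, 19, 26]
  queue [44, 12] -> pop 44, enqueue [36], visited so far: [34, 23, 46, 19, 26, 44]
  queue [12, 36] -> pop 12, enqueue [2, 15], visited so far: [34, 23, 46, 19, 26, 44, 12]
  queue [36, 2, 15] -> pop 36, enqueue [40], visited so far: [34, 23, 46, 19, 26, 44, 12, 36]
  queue [2, 15, 40] -> pop 2, enqueue [5], visited so far: [34, 23, 46, 19, 26, 44, 12, 36, 2]
  queue [15, 40, 5] -> pop 15, enqueue [none], visited so far: [34, 23, 46, 19, 26, 44, 12, 36, 2, 15]
  queue [40, 5] -> pop 40, enqueue [none], visited so far: [34, 23, 46, 19, 26, 44, 12, 36, 2, 15, 40]
  queue [5] -> pop 5, enqueue [none], visited so far: [34, 23, 46, 19, 26, 44, 12, 36, 2, 15, 40, 5]
Result: [34, 23, 46, 19, 26, 44, 12, 36, 2, 15, 40, 5]


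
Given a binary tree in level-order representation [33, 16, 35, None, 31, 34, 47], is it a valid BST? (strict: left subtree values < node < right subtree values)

Level-order array: [33, 16, 35, None, 31, 34, 47]
Validate using subtree bounds (lo, hi): at each node, require lo < value < hi,
then recurse left with hi=value and right with lo=value.
Preorder trace (stopping at first violation):
  at node 33 with bounds (-inf, +inf): OK
  at node 16 with bounds (-inf, 33): OK
  at node 31 with bounds (16, 33): OK
  at node 35 with bounds (33, +inf): OK
  at node 34 with bounds (33, 35): OK
  at node 47 with bounds (35, +inf): OK
No violation found at any node.
Result: Valid BST


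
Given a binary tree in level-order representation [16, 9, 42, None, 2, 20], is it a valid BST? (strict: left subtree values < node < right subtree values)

Level-order array: [16, 9, 42, None, 2, 20]
Validate using subtree bounds (lo, hi): at each node, require lo < value < hi,
then recurse left with hi=value and right with lo=value.
Preorder trace (stopping at first violation):
  at node 16 with bounds (-inf, +inf): OK
  at node 9 with bounds (-inf, 16): OK
  at node 2 with bounds (9, 16): VIOLATION
Node 2 violates its bound: not (9 < 2 < 16).
Result: Not a valid BST


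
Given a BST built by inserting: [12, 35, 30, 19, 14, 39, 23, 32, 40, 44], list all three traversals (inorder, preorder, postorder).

Tree insertion order: [12, 35, 30, 19, 14, 39, 23, 32, 40, 44]
Tree (level-order array): [12, None, 35, 30, 39, 19, 32, None, 40, 14, 23, None, None, None, 44]
Inorder (L, root, R): [12, 14, 19, 23, 30, 32, 35, 39, 40, 44]
Preorder (root, L, R): [12, 35, 30, 19, 14, 23, 32, 39, 40, 44]
Postorder (L, R, root): [14, 23, 19, 32, 30, 44, 40, 39, 35, 12]


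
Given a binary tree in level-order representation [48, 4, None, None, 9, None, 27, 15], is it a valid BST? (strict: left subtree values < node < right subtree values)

Level-order array: [48, 4, None, None, 9, None, 27, 15]
Validate using subtree bounds (lo, hi): at each node, require lo < value < hi,
then recurse left with hi=value and right with lo=value.
Preorder trace (stopping at first violation):
  at node 48 with bounds (-inf, +inf): OK
  at node 4 with bounds (-inf, 48): OK
  at node 9 with bounds (4, 48): OK
  at node 27 with bounds (9, 48): OK
  at node 15 with bounds (9, 27): OK
No violation found at any node.
Result: Valid BST


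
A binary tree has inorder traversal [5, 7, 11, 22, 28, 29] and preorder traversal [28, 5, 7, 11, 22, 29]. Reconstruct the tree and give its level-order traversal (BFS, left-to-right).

Inorder:  [5, 7, 11, 22, 28, 29]
Preorder: [28, 5, 7, 11, 22, 29]
Algorithm: preorder visits root first, so consume preorder in order;
for each root, split the current inorder slice at that value into
left-subtree inorder and right-subtree inorder, then recurse.
Recursive splits:
  root=28; inorder splits into left=[5, 7, 11, 22], right=[29]
  root=5; inorder splits into left=[], right=[7, 11, 22]
  root=7; inorder splits into left=[], right=[11, 22]
  root=11; inorder splits into left=[], right=[22]
  root=22; inorder splits into left=[], right=[]
  root=29; inorder splits into left=[], right=[]
Reconstructed level-order: [28, 5, 29, 7, 11, 22]


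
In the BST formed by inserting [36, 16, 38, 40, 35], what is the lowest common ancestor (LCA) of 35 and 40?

Tree insertion order: [36, 16, 38, 40, 35]
Tree (level-order array): [36, 16, 38, None, 35, None, 40]
In a BST, the LCA of p=35, q=40 is the first node v on the
root-to-leaf path with p <= v <= q (go left if both < v, right if both > v).
Walk from root:
  at 36: 35 <= 36 <= 40, this is the LCA
LCA = 36


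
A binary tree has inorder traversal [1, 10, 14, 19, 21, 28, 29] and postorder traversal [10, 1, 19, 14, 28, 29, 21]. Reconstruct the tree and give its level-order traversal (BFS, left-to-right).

Inorder:   [1, 10, 14, 19, 21, 28, 29]
Postorder: [10, 1, 19, 14, 28, 29, 21]
Algorithm: postorder visits root last, so walk postorder right-to-left;
each value is the root of the current inorder slice — split it at that
value, recurse on the right subtree first, then the left.
Recursive splits:
  root=21; inorder splits into left=[1, 10, 14, 19], right=[28, 29]
  root=29; inorder splits into left=[28], right=[]
  root=28; inorder splits into left=[], right=[]
  root=14; inorder splits into left=[1, 10], right=[19]
  root=19; inorder splits into left=[], right=[]
  root=1; inorder splits into left=[], right=[10]
  root=10; inorder splits into left=[], right=[]
Reconstructed level-order: [21, 14, 29, 1, 19, 28, 10]


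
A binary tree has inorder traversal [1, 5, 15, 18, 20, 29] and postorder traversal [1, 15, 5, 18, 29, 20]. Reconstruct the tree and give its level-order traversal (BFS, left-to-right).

Inorder:   [1, 5, 15, 18, 20, 29]
Postorder: [1, 15, 5, 18, 29, 20]
Algorithm: postorder visits root last, so walk postorder right-to-left;
each value is the root of the current inorder slice — split it at that
value, recurse on the right subtree first, then the left.
Recursive splits:
  root=20; inorder splits into left=[1, 5, 15, 18], right=[29]
  root=29; inorder splits into left=[], right=[]
  root=18; inorder splits into left=[1, 5, 15], right=[]
  root=5; inorder splits into left=[1], right=[15]
  root=15; inorder splits into left=[], right=[]
  root=1; inorder splits into left=[], right=[]
Reconstructed level-order: [20, 18, 29, 5, 1, 15]


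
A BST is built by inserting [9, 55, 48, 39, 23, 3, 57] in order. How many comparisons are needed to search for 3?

Search path for 3: 9 -> 3
Found: True
Comparisons: 2


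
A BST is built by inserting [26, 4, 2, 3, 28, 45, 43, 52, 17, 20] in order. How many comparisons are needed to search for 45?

Search path for 45: 26 -> 28 -> 45
Found: True
Comparisons: 3


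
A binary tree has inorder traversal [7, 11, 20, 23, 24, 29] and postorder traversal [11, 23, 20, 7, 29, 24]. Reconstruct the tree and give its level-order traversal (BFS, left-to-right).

Inorder:   [7, 11, 20, 23, 24, 29]
Postorder: [11, 23, 20, 7, 29, 24]
Algorithm: postorder visits root last, so walk postorder right-to-left;
each value is the root of the current inorder slice — split it at that
value, recurse on the right subtree first, then the left.
Recursive splits:
  root=24; inorder splits into left=[7, 11, 20, 23], right=[29]
  root=29; inorder splits into left=[], right=[]
  root=7; inorder splits into left=[], right=[11, 20, 23]
  root=20; inorder splits into left=[11], right=[23]
  root=23; inorder splits into left=[], right=[]
  root=11; inorder splits into left=[], right=[]
Reconstructed level-order: [24, 7, 29, 20, 11, 23]


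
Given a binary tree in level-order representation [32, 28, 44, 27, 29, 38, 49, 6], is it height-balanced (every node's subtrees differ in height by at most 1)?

Tree (level-order array): [32, 28, 44, 27, 29, 38, 49, 6]
Definition: a tree is height-balanced if, at every node, |h(left) - h(right)| <= 1 (empty subtree has height -1).
Bottom-up per-node check:
  node 6: h_left=-1, h_right=-1, diff=0 [OK], height=0
  node 27: h_left=0, h_right=-1, diff=1 [OK], height=1
  node 29: h_left=-1, h_right=-1, diff=0 [OK], height=0
  node 28: h_left=1, h_right=0, diff=1 [OK], height=2
  node 38: h_left=-1, h_right=-1, diff=0 [OK], height=0
  node 49: h_left=-1, h_right=-1, diff=0 [OK], height=0
  node 44: h_left=0, h_right=0, diff=0 [OK], height=1
  node 32: h_left=2, h_right=1, diff=1 [OK], height=3
All nodes satisfy the balance condition.
Result: Balanced


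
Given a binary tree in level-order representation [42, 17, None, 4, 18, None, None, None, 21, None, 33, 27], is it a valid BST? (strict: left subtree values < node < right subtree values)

Level-order array: [42, 17, None, 4, 18, None, None, None, 21, None, 33, 27]
Validate using subtree bounds (lo, hi): at each node, require lo < value < hi,
then recurse left with hi=value and right with lo=value.
Preorder trace (stopping at first violation):
  at node 42 with bounds (-inf, +inf): OK
  at node 17 with bounds (-inf, 42): OK
  at node 4 with bounds (-inf, 17): OK
  at node 18 with bounds (17, 42): OK
  at node 21 with bounds (18, 42): OK
  at node 33 with bounds (21, 42): OK
  at node 27 with bounds (21, 33): OK
No violation found at any node.
Result: Valid BST


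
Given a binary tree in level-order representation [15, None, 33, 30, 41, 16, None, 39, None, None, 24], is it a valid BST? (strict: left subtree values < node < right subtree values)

Level-order array: [15, None, 33, 30, 41, 16, None, 39, None, None, 24]
Validate using subtree bounds (lo, hi): at each node, require lo < value < hi,
then recurse left with hi=value and right with lo=value.
Preorder trace (stopping at first violation):
  at node 15 with bounds (-inf, +inf): OK
  at node 33 with bounds (15, +inf): OK
  at node 30 with bounds (15, 33): OK
  at node 16 with bounds (15, 30): OK
  at node 24 with bounds (16, 30): OK
  at node 41 with bounds (33, +inf): OK
  at node 39 with bounds (33, 41): OK
No violation found at any node.
Result: Valid BST
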